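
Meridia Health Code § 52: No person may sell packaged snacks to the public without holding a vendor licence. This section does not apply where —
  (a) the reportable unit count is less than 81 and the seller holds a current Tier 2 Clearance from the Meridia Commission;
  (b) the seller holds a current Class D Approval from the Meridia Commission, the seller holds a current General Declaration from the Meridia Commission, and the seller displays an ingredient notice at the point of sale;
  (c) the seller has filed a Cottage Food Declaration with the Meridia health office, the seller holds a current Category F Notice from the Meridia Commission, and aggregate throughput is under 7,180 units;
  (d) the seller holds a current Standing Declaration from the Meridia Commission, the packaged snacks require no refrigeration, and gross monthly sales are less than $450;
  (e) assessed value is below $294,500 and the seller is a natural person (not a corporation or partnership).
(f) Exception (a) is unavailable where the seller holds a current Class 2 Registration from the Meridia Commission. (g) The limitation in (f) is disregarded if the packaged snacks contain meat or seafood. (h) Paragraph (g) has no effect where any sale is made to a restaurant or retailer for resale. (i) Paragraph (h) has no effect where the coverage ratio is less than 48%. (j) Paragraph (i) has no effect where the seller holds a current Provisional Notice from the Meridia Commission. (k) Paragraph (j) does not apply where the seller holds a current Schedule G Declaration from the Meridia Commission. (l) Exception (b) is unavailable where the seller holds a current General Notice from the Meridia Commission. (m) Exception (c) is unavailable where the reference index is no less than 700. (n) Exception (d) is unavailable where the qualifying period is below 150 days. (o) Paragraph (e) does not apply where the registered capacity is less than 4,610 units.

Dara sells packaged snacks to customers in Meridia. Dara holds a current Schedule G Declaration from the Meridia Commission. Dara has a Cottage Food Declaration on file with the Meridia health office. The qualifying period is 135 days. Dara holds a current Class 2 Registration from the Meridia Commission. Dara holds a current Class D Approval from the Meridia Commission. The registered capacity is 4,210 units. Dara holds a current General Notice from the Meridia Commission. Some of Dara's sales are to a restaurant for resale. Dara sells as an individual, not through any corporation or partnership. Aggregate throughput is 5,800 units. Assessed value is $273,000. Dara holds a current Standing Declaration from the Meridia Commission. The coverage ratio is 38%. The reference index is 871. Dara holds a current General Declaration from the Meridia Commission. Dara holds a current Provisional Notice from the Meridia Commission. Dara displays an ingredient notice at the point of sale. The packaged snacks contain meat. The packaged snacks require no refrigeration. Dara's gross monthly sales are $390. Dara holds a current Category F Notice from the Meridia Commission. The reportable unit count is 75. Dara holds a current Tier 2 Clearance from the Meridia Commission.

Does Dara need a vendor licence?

Exception (a)'s conditions are all satisfied: the reportable unit count is 75, less than the 81 limit; a current Tier 2 Clearance is held. Under paragraphs (f)–(k): (f) is engaged (a current Class 2 Registration is held), but is displaced by (g): (g) operates against (f): the packaged snacks contain meat. (h) is engaged (some sales are to a restaurant for resale), but is displaced by (i): (i) operates against (h): the coverage ratio is 38%, less than the 48% limit. (j) would limit (i) — a current Provisional Notice is held — but (k) sets (j) aside: (k) is engaged — a current Schedule G Declaration is held. (a) remains available.
Exception (b): a current Class D Approval is held; a current General Declaration is held; an ingredient notice is displayed — every condition holds. However, paragraph (l) must be considered: (l) applies — a current General Notice is held. Exception (b) does not apply.
All of (c)'s requirements are met (a Cottage Food Declaration is on file; a current Category F Notice is held; aggregate throughput is 5,800 units, under the 7,180 units limit). Turning to paragraph (m): (m) operates — the reference index is 871, meeting the 700 threshold. Exception (c) does not apply.
Exception (d): a current Standing Declaration is held; the packaged snacks are shelf-stable; gross monthly sales are $390, less than the $450 limit — every condition holds. However, paragraph (n) must be considered: (n) operates against (d): the qualifying period is 135 days, below the 150 days limit. So (d) is unavailable.
Exception (e)'s conditions are all satisfied: assessed value is $273,000, below the $294,500 limit; the seller is a natural person. However, paragraph (o) must be considered: (o) is triggered — the registered capacity is 4,210 units, less than the 4,610 units limit. (e) is therefore removed.

No — exception (a) applies; Dara is not required to hold a vendor licence.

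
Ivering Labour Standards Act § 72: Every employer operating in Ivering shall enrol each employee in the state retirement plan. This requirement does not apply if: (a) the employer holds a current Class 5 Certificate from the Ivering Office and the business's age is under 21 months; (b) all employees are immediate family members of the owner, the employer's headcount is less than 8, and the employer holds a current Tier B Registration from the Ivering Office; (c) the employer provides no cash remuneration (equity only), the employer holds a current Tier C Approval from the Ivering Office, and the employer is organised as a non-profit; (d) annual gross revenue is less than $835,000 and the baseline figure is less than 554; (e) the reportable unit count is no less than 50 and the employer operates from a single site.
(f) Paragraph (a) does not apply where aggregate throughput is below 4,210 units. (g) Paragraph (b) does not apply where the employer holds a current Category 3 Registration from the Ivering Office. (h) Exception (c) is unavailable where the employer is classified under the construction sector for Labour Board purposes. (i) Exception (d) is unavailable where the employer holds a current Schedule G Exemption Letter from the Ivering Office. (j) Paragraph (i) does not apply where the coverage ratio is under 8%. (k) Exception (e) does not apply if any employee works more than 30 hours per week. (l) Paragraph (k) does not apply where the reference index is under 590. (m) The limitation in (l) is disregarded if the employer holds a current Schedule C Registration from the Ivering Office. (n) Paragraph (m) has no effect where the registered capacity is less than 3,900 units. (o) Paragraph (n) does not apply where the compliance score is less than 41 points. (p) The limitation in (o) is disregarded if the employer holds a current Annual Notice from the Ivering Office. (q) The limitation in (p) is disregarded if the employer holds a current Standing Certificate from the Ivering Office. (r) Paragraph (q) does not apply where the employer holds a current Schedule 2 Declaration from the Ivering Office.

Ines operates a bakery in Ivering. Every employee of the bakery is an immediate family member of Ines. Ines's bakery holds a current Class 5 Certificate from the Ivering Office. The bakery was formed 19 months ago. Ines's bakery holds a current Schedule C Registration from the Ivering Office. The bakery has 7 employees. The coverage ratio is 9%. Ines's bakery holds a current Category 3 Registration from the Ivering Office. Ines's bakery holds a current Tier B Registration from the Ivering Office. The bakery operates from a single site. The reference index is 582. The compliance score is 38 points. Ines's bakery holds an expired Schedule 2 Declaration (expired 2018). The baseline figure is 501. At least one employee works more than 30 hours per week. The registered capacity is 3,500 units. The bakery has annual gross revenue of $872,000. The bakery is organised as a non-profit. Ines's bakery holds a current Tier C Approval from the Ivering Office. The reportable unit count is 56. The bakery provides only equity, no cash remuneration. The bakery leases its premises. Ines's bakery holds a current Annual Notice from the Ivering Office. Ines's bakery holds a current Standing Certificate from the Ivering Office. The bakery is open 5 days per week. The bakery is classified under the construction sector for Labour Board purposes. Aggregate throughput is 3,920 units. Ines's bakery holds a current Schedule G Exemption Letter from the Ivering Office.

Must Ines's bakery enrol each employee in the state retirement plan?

Yes — Ines's bakery must enrol each employee in the state retirement plan.

Exception (a)'s conditions are all satisfied: a current Class 5 Certificate is held; the business's age is 19 months, under the 21 months limit. But applying paragraph (f): (f) operates against (a): aggregate throughput is 3,920 units, below the 4,210 units limit. (a) is therefore removed.
Exception (b)'s conditions are all satisfied: every employee is an immediate family member; the employer's headcount is 7, less than the 8 limit; a current Tier B Registration is held. But: (g) operates against (b): a current Category 3 Registration is held. (b) is therefore removed.
Exception (c) is satisfied on its face — remuneration is equity-only; a current Tier C Approval is held; the employer is a non-profit. However, paragraph (h) must be considered: (h) operates against (c): the bakery is classified under the construction sector. (c) is therefore removed.
Exception (d) does not apply: annual gross revenue is $872,000, not less than $835,000.
Exception (e) is satisfied on its face — the reportable unit count is 56, meeting the 50 threshold; the employer operates from a single site. But applying paragraphs (k)–(r): (k) operates against (e): at least one employee exceeds 30 hours/week. (l) is triggered (the reference index is 582, under the 590 limit), but is set aside by (m): (m) is engaged — a current Schedule C Registration is held. (n) applies (the registered capacity is 3,500 units, less than the 3,900 units limit), but is itself disapplied by (o): (o) applies — the compliance score is 38 points, less than the 41 points limit. (p) would limit (o) — a current Annual Notice is held — but (q) sets (p) aside: (q) operates against (p): a current Standing Certificate is held. (r) is inapplicable (the Schedule 2 Declaration is not current), so (q) stands. Exception (e) does not apply.
No exception applies. The general rule governs.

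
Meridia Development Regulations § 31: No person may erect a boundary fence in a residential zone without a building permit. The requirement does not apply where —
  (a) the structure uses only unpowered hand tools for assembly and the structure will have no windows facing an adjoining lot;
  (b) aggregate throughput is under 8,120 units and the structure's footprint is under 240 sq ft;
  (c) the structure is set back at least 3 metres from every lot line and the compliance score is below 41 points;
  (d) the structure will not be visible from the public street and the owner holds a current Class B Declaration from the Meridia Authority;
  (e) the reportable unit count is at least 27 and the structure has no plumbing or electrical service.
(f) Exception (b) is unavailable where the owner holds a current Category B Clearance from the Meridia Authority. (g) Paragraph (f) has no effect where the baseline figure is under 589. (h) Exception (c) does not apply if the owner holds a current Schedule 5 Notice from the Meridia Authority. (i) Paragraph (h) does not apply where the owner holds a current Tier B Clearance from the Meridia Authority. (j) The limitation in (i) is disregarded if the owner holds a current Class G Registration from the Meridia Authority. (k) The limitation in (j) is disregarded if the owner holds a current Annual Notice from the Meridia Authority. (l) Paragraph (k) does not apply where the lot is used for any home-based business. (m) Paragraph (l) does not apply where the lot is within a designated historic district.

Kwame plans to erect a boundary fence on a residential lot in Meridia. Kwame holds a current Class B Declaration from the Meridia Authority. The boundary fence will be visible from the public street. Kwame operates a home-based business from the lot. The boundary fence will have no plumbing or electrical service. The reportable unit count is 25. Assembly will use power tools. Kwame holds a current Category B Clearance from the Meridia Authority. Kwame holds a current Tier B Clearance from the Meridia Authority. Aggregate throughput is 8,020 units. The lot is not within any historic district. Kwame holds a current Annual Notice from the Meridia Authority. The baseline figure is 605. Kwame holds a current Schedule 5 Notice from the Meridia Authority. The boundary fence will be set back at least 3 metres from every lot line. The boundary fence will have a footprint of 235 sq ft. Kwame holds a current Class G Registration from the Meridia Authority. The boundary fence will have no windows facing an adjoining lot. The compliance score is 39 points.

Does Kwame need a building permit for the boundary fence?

Yes — Kwame must obtain a building permit.

Exception (a) does not apply: assembly uses power tools.
Exception (b): aggregate throughput is 8,020 units, under the 8,120 units limit; the structure's footprint is 235 sq ft, under the 240 sq ft limit — every condition holds. Turning to paragraphs (f)–(g): (f) is triggered — a current Category B Clearance is held. (g), which would lift (f), does not operate here — the baseline figure is 605, not under 589. Exception (b) does not apply.
Exception (c): the setback is at least 3 m on every side; the compliance score is 39 points, below the 41 points limit — every condition holds. But: (h) is triggered — a current Schedule 5 Notice is held. (i) is engaged (a current Tier B Clearance is held), but is itself disapplied by (j): (j) operates against (i): a current Class G Registration is held. (k) would limit (j) — a current Annual Notice is held — but (l) sets (k) aside: (l) is triggered — a home-based business operates on the lot. (m) does not operate here (the lot is not in a historic district), so (l) stands. Exception (c) does not apply.
Exception (d) fails — the structure will be visible from the street.
Exception (e) fails — the reportable unit count is 25, short of 27.
Every exception is unavailable, so the rule governs.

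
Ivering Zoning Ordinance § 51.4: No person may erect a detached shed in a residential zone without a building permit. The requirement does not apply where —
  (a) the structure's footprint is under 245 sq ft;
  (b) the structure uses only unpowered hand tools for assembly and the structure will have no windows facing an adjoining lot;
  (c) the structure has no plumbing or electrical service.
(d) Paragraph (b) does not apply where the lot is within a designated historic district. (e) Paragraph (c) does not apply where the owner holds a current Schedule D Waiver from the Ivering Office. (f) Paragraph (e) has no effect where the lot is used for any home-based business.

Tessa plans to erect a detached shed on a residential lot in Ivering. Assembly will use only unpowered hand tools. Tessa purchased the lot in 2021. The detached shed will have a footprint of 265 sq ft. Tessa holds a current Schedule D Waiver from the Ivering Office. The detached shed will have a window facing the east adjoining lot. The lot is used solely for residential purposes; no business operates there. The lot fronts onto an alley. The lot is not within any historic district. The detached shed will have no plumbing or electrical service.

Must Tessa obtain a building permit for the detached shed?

Yes — Tessa must obtain a building permit.

Exception (a) does not apply: the structure's footprint is 265 sq ft, not under 245 sq ft.
Exception (b) does not apply: a window faces an adjoining lot.
Exception (c) is satisfied on its face — there is no plumbing or electrical service. But applying paragraphs (e)–(f): (e) applies — a current Schedule D Waiver is held. (f) does not operate here (the lot is solely residential), so (e) stands. (c) is therefore removed.
No exception is made out. Tessa falls within the general rule.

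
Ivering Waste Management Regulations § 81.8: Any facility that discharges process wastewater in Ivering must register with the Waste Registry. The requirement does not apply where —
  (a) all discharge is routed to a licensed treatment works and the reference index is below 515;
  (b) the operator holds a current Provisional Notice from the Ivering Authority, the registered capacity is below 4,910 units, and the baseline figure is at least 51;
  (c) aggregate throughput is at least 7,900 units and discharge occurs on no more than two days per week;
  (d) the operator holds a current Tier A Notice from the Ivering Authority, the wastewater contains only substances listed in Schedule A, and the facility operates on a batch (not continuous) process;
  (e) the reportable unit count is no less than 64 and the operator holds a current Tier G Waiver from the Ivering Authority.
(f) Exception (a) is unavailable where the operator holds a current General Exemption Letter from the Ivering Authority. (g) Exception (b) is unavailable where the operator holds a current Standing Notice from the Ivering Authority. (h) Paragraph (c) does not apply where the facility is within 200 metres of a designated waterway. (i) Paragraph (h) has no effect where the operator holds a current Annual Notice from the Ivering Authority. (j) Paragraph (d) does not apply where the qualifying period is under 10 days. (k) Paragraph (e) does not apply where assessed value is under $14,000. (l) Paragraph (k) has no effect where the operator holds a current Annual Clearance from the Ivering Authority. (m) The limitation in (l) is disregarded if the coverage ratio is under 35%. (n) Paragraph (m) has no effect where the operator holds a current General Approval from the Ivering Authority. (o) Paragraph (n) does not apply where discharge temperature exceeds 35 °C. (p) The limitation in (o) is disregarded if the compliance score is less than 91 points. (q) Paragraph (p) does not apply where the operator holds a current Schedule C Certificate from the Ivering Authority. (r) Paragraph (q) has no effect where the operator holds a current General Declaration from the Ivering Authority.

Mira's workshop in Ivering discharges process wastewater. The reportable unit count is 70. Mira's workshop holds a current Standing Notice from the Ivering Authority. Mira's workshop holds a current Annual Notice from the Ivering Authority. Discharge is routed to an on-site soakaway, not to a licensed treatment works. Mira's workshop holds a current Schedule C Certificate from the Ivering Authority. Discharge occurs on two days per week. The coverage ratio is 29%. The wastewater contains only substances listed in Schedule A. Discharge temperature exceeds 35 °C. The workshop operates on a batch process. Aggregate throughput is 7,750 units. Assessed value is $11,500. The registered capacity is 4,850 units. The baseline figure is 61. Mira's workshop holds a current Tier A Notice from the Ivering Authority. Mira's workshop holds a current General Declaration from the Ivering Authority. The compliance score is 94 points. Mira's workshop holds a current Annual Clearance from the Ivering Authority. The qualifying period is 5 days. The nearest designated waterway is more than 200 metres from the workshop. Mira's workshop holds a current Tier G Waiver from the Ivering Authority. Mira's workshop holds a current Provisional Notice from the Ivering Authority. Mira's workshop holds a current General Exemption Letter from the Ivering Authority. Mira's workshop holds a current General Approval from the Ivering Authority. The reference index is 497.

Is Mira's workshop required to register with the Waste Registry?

Yes — Mira's workshop must register with the Waste Registry.

Exception (a) fails — discharge is not routed to a licensed treatment works.
All of (b)'s requirements are met (a current Provisional Notice is held; the registered capacity is 4,850 units, below the 4,910 units limit; the baseline figure is 61, meeting the 51 threshold). But: (g) operates against (b): a current Standing Notice is held. Exception (b) does not apply.
Exception (c) requires that aggregate throughput is at least 7,900 units; but aggregate throughput is 7,750 units, short of 7,900 units, so (c) is unavailable.
All of (d)'s requirements are met (a current Tier A Notice is held; the wastewater is Schedule-A-only; the facility operates on a batch process). But: (j) is engaged — the qualifying period is 5 days, under the 10 days limit. So (d) is unavailable.
All of (e)'s requirements are met (the reportable unit count is 70, meeting the 64 threshold; a current Tier G Waiver is held). Turning to paragraphs (k)–(r): (k) operates against (e): assessed value is $11,500, under the $14,000 limit. (l) applies (a current Annual Clearance is held), but yields to (m): (m) applies — the coverage ratio is 29%, under the 35% limit. (n) operates (a current General Approval is held), but is displaced by (o): (o) operates against (n): discharge temperature exceeds 35 °C. (p), which would lift (o), is not engaged — the compliance score is 94 points, not less than 91 points. So (e) is unavailable.
Every exception is unavailable, so the rule governs.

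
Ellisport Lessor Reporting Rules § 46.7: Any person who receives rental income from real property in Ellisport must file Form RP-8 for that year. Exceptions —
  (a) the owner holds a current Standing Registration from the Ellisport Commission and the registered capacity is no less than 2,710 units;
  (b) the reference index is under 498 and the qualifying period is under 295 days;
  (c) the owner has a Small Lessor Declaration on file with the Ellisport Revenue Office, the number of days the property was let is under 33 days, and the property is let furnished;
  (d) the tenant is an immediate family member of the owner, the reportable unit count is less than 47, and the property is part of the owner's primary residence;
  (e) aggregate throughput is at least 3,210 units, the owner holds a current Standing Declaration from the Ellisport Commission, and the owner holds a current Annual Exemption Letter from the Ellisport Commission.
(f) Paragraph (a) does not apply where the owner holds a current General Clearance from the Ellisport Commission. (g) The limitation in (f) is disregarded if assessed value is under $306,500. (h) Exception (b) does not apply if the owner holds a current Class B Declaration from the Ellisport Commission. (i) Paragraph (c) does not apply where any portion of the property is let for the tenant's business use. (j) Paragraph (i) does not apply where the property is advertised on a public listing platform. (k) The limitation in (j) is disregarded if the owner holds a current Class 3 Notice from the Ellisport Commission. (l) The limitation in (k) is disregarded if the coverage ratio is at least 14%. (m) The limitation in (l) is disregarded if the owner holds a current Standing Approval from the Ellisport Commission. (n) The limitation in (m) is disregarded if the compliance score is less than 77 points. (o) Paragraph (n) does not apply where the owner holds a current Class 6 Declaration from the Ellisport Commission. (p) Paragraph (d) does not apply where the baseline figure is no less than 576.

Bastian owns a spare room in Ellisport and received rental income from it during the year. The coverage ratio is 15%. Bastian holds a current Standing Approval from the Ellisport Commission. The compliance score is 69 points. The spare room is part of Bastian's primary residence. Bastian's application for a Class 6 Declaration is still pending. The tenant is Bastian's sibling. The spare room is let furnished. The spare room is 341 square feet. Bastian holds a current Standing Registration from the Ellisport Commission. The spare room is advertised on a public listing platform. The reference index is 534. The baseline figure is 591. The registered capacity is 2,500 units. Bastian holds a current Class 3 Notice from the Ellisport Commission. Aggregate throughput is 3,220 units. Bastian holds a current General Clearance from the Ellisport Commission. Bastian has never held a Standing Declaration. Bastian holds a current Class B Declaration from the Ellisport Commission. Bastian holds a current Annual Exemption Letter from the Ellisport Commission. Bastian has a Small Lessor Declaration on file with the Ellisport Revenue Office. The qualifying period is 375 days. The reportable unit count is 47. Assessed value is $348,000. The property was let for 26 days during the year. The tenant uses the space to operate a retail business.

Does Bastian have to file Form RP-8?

No — exception (c) applies; Bastian is not required to file Form RP-8.

Exception (a) fails — the registered capacity is 2,500 units, short of 2,710 units.
Exception (b) fails — the reference index is 534, not under 498.
Exception (c) is satisfied on its face — a Small Lessor Declaration is on file; the number of days the property was let is 26 days, under the 33 days limit; the property is let furnished. Applying paragraphs (i)–(o): (i) would limit (c) — the space is let for business use — but (j) sets (i) aside: (j) operates against (i): the property is publicly advertised. (k) applies (a current Class 3 Notice is held), but yields to (l): (l) is triggered — the coverage ratio is 15%, meeting the 14% threshold. (m) is engaged (a current Standing Approval is held), but is set aside by (n): (n) operates against (m): the compliance score is 69 points, less than the 77 points limit. (o), which would lift (n), is not triggered — the Class 6 Declaration is not current. Exception (c) stands.
Exception (d) fails — the reportable unit count is 47, not less than 47.
Exception (e) does not apply: the Standing Declaration is not current.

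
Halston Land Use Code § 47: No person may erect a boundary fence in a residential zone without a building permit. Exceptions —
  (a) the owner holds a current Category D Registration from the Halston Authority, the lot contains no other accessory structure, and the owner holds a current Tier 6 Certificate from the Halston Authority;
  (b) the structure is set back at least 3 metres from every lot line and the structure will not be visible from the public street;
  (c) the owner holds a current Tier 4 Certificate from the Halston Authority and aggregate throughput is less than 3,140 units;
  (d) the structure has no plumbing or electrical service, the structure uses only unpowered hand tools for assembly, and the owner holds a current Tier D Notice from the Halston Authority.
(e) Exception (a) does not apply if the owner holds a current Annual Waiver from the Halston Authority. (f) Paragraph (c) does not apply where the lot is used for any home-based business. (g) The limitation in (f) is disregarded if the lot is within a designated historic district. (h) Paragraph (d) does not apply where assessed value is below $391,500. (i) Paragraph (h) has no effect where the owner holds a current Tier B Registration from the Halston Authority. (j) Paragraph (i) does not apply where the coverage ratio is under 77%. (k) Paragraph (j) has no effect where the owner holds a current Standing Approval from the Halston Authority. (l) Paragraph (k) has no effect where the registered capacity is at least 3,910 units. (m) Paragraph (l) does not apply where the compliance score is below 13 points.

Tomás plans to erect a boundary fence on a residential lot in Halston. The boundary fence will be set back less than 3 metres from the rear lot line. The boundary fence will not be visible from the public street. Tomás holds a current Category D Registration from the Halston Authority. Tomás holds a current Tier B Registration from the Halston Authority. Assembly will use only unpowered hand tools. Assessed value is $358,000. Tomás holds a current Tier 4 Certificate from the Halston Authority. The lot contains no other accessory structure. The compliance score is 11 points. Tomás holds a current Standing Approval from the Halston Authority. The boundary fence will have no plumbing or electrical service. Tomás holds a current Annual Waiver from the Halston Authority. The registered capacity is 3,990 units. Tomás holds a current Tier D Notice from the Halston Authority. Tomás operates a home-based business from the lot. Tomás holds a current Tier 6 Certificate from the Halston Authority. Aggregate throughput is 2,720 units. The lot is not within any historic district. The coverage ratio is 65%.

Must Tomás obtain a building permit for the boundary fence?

All of (a)'s requirements are met (a current Category D Registration is held; the lot has no other accessory structure; a current Tier 6 Certificate is held). Turning to paragraph (e): (e) operates against (a): a current Annual Waiver is held. (a) is therefore removed.
Exception (b) does not apply: the rear setback is under 3 m.
Exception (c): a current Tier 4 Certificate is held; aggregate throughput is 2,720 units, less than the 3,140 units limit — every condition holds. Turning to paragraphs (f)–(g): (f) is engaged — a home-based business operates on the lot. (g), which would lift (f), is not triggered — the lot is not in a historic district. (c) is therefore removed.
All of (d)'s requirements are met (there is no plumbing or electrical service; assembly uses only hand tools; a current Tier D Notice is held). Applying paragraphs (h)–(m): (h) would limit (d) — assessed value is $358,000, below the $391,500 limit — but (i) sets (h) aside: (i) operates against (h): a current Tier B Registration is held. (j) would limit (i) — the coverage ratio is 65%, under the 77% limit — but (k) sets (j) aside: (k) is triggered — a current Standing Approval is held. (l) is engaged (the registered capacity is 3,990 units, meeting the 3,910 units threshold), but is overridden by (m): (m) operates — the compliance score is 11 points, below the 13 points limit. (d) remains available.

No — exception (d) applies; Tomás does not need a building permit.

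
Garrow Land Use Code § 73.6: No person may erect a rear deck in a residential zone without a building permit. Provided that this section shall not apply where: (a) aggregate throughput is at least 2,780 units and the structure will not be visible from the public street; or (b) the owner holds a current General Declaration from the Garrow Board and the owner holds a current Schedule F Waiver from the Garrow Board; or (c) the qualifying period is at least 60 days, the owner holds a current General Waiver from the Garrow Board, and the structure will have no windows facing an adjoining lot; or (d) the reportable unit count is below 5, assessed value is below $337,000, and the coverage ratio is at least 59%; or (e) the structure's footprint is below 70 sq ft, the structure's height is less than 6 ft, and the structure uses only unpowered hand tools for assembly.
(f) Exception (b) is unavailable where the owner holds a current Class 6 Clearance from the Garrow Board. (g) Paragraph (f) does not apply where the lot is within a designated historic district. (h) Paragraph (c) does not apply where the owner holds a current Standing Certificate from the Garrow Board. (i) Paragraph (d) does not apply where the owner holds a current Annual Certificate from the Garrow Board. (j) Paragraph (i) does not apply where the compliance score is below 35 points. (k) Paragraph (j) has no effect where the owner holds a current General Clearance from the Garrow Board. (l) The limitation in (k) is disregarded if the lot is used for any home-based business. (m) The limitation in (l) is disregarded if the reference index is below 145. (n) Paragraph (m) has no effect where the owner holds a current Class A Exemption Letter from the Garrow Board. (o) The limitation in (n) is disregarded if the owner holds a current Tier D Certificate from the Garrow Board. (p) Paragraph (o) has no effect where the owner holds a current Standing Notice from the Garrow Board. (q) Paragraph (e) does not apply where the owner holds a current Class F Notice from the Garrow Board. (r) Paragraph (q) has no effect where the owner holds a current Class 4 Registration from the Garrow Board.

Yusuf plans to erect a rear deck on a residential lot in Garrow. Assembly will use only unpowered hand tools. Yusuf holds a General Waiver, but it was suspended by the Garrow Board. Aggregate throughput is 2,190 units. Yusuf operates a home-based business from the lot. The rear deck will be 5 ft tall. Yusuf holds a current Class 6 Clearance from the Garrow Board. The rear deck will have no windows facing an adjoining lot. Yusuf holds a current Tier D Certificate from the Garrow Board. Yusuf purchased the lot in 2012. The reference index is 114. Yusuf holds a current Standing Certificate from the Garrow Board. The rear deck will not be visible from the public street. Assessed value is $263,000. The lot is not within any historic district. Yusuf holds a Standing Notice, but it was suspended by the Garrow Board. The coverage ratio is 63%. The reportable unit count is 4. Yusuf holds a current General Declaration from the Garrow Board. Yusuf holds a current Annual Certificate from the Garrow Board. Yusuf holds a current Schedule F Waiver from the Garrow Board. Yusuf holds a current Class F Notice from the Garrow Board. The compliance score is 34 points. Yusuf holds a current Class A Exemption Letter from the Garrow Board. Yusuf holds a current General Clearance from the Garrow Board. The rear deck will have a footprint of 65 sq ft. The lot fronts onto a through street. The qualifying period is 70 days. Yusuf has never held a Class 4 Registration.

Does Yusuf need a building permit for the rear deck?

Exception (a) requires that aggregate throughput is at least 2,780 units; but aggregate throughput is 2,190 units, short of 2,780 units, so (a) is unavailable.
All of (b)'s requirements are met (a current General Declaration is held; a current Schedule F Waiver is held). But: (f) operates against (b): a current Class 6 Clearance is held. (g), which would lift (f), is not triggered — the lot is not in a historic district. (b) is therefore removed.
Exception (c) does not apply: no current General Waiver is held.
Exception (d) is satisfied on its face — the reportable unit count is 4, below the 5 limit; assessed value is $263,000, below the $337,000 limit; the coverage ratio is 63%, meeting the 59% threshold. But applying paragraphs (i)–(p): (i) operates against (d): a current Annual Certificate is held. (j) would limit (i) — the compliance score is 34 points, below the 35 points limit — but (k) sets (j) aside: (k) is engaged — a current General Clearance is held. (l) applies (a home-based business operates on the lot), but is displaced by (m): (m) operates against (l): the reference index is 114, below the 145 limit. (n) would limit (m) — a current Class A Exemption Letter is held — but (o) sets (n) aside: (o) is triggered — a current Tier D Certificate is held. (p) is inapplicable (there is no Standing Notice in force), so (o) stands. Exception (d) does not apply.
All of (e)'s requirements are met (the structure's footprint is 65 sq ft, below the 70 sq ft limit; the structure's height is 5 ft, less than the 6 ft limit; assembly uses only hand tools). But applying paragraphs (q)–(r): (q) operates against (e): a current Class F Notice is held. (r) is not triggered (no current Class 4 Registration is held), so (q) stands. Exception (e) does not apply.
No exception applies. The general rule governs.

Yes — Yusuf must obtain a building permit.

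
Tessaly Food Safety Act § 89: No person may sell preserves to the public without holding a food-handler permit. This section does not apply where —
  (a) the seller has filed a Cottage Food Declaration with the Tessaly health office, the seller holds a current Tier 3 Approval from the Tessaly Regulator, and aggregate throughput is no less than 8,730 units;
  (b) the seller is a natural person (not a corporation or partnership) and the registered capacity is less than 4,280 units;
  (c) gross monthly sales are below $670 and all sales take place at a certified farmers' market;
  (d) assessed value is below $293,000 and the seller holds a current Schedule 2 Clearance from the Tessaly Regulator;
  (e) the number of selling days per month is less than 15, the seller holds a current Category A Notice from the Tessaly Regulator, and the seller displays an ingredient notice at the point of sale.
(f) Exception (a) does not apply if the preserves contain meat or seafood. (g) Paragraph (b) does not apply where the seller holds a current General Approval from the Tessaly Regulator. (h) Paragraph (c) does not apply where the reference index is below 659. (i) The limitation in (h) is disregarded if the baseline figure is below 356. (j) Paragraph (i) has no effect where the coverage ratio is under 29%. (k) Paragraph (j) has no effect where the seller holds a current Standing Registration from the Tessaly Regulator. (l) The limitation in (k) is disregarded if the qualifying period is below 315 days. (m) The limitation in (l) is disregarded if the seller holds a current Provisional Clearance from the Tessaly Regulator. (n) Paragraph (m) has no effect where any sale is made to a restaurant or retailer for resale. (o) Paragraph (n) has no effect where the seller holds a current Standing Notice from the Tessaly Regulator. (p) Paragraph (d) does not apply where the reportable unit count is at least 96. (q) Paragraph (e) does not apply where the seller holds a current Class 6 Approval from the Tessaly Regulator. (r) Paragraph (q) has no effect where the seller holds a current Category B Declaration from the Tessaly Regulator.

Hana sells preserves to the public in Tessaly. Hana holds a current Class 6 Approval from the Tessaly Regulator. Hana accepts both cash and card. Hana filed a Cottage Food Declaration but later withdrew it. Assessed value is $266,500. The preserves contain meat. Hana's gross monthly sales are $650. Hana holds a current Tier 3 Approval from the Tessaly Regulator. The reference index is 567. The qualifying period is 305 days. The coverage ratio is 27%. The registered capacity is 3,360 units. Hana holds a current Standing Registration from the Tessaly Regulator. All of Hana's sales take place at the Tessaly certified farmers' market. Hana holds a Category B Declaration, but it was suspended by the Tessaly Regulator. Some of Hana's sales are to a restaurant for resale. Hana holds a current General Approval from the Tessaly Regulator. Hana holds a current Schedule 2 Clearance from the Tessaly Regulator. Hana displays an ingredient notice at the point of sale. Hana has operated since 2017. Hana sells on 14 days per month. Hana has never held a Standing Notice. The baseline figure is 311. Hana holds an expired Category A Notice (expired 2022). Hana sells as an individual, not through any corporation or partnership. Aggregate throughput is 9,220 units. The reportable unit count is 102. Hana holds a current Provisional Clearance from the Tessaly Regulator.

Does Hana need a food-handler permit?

Yes — Hana must hold a food-handler permit.

Exception (a) does not apply: the Cottage Food Declaration was withdrawn.
All of (b)'s requirements are met (the seller is a natural person; the registered capacity is 3,360 units, less than the 4,280 units limit). But: (g) operates against (b): a current General Approval is held. Exception (b) does not apply.
Exception (c): gross monthly sales are $650, below the $670 limit; all sales are at a certified farmers' market — every condition holds. However, paragraphs (h)–(o) must be considered: (h) operates — the reference index is 567, below the 659 limit. (i) would limit (h) — the baseline figure is 311, below the 356 limit — but (j) sets (i) aside: (j) is engaged — the coverage ratio is 27%, under the 29% limit. (k) applies (a current Standing Registration is held), but is set aside by (l): (l) operates against (k): the qualifying period is 305 days, below the 315 days limit. (m) is triggered (a current Provisional Clearance is held), but is displaced by (n): (n) is triggered — some sales are to a restaurant for resale. (o), which would lift (n), does not operate here — the Standing Notice is not current. So (c) is unavailable.
Exception (d): assessed value is $266,500, below the $293,000 limit; a current Schedule 2 Clearance is held — every condition holds. However, paragraph (p) must be considered: (p) is triggered — the reportable unit count is 102, meeting the 96 threshold. So (d) is unavailable.
Exception (e) requires that the seller holds a current Category A Notice from the Tessaly Regulator; but no current Category A Notice is held, so (e) is unavailable.
None of the exceptions is available; § 89 applies in full.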